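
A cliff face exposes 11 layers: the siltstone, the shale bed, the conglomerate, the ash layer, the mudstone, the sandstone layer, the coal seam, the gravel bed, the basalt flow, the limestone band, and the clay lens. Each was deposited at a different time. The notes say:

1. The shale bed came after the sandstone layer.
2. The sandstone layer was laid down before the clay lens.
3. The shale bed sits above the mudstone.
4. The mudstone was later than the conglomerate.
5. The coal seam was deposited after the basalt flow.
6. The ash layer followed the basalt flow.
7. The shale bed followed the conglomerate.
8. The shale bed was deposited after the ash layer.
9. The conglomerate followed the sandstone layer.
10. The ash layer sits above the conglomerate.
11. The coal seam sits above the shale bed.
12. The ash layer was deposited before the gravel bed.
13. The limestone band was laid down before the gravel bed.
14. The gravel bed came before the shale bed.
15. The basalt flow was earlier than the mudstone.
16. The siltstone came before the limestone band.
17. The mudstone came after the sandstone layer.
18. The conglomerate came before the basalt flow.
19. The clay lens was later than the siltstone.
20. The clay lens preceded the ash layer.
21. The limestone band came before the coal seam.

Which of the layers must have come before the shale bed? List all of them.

the ash layer, the basalt flow, the clay lens, the conglomerate, the gravel bed, the limestone band, the mudstone, the sandstone layer, the siltstone

Directly stated before the shale bed: the ash layer, the conglomerate, the gravel bed, the mudstone, and the sandstone layer.
The basalt flow reaches the shale bed via the basalt flow → the ash layer → the shale bed.
The clay lens reaches the shale bed via the clay lens → the ash layer → the shale bed.
The limestone band reaches the shale bed via the limestone band → the gravel bed → the shale bed.
Likewise the siltstone reaches the shale bed by chaining the stated constraints.
No chain forces the coal seam ahead of the shale bed.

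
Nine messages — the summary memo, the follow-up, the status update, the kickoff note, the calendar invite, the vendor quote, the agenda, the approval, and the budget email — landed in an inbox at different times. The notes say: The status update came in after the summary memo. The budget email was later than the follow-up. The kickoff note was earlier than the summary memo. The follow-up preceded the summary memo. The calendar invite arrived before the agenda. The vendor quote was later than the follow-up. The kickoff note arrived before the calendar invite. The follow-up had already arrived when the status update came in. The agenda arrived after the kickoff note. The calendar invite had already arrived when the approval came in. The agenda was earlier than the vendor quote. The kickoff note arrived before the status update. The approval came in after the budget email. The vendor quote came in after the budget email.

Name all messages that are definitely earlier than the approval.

the budget email, the calendar invite, the follow-up, the kickoff note

Directly stated before the approval: the budget email and the calendar invite.
The follow-up reaches the approval via the follow-up → the budget email → the approval.
The kickoff note reaches the approval via the kickoff note → the calendar invite → the approval.
No chain forces the status update (or any of the others) ahead of the approval.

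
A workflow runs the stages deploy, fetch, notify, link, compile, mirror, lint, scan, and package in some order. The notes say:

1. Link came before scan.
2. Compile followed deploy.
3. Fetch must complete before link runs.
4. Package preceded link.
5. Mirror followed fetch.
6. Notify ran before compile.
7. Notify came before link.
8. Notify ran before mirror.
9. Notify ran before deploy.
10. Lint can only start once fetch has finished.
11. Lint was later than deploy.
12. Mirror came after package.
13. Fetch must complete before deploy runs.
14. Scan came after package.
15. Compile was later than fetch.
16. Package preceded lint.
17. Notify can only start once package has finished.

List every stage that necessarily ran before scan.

Directly stated before scan: link and package.
Fetch reaches scan via fetch → link → scan.
Notify reaches scan via notify → link → scan.

fetch, link, notify, package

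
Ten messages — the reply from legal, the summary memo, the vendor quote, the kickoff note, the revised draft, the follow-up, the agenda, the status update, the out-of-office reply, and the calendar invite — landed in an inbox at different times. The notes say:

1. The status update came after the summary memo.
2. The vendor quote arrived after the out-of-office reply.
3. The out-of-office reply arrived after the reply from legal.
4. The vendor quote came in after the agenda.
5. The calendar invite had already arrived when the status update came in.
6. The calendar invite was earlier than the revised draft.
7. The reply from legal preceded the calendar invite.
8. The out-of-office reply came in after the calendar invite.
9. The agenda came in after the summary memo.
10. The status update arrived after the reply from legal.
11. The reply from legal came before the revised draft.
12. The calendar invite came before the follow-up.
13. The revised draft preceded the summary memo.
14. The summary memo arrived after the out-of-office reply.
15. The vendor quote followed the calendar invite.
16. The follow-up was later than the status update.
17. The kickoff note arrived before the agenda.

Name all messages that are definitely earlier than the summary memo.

the calendar invite, the out-of-office reply, the reply from legal, the revised draft

Directly stated before the summary memo: the out-of-office reply and the revised draft.
The calendar invite reaches the summary memo via the calendar invite → the out-of-office reply → the summary memo.
The reply from legal reaches the summary memo via the reply from legal → the out-of-office reply → the summary memo.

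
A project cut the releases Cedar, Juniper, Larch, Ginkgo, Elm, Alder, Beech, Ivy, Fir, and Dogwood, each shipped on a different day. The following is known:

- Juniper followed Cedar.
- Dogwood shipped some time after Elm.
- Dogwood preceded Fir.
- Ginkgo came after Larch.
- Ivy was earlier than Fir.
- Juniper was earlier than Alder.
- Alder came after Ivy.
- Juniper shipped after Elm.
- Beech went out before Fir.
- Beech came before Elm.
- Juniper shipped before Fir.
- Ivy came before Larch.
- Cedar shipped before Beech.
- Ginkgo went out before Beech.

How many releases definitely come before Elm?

5

Directly stated before Elm: Beech.
Cedar reaches Elm via Cedar → Beech → Elm.
Ginkgo reaches Elm via Ginkgo → Beech → Elm.
Ivy reaches Elm via Ivy → Larch → Ginkgo → Beech → Elm.
Likewise Larch reaches Elm by chaining the stated constraints.
No chain forces Alder (or any of the others) ahead of Elm.
That's Beech, Cedar, Ginkgo, Ivy, and Larch — 5 in all.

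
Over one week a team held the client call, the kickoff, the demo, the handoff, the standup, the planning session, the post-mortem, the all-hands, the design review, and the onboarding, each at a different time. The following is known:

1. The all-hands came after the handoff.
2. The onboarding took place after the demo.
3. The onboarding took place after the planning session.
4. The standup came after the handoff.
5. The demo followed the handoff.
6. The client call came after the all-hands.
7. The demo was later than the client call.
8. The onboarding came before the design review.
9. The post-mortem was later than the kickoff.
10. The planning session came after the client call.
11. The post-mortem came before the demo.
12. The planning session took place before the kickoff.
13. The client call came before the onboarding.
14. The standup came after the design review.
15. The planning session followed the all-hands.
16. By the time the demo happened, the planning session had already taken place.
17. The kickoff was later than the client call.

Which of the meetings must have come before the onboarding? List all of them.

Directly stated before the onboarding: the client call, the demo, and the planning session.
The all-hands reaches the onboarding via the all-hands → the planning session → the onboarding.
The handoff reaches the onboarding via the handoff → the demo → the onboarding.
The kickoff reaches the onboarding via the kickoff → the post-mortem → the demo → the onboarding.
Likewise the post-mortem reaches the onboarding by chaining the stated constraints.
No chain forces the design review (or any of the others) ahead of the onboarding.

the all-hands, the client call, the demo, the handoff, the kickoff, the planning session, the post-mortem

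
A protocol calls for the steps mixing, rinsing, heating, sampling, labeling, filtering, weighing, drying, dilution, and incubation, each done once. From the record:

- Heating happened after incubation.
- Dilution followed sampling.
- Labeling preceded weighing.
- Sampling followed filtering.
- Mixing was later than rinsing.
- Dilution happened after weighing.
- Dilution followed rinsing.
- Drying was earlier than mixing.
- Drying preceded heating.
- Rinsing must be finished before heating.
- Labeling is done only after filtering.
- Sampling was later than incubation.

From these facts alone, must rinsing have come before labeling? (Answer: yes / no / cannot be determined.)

No chain of stated constraints runs from rinsing to labeling, and none runs from labeling to rinsing either.
So the relative order of rinsing and labeling is not fixed by the given facts.

cannot be determined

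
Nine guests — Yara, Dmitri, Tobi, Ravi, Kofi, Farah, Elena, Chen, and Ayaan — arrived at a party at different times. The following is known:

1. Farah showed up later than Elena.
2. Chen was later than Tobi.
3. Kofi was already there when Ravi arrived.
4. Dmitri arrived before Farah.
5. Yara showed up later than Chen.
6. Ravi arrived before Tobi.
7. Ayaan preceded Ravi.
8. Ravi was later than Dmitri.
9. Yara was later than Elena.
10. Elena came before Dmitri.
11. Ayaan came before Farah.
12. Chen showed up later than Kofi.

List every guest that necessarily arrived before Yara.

Ayaan, Chen, Dmitri, Elena, Kofi, Ravi, Tobi

Directly stated before Yara: Chen and Elena.
Ayaan reaches Yara via Ayaan → Ravi → Tobi → Chen → Yara.
Dmitri reaches Yara via Dmitri → Ravi → Tobi → Chen → Yara.
Kofi reaches Yara via Kofi → Chen → Yara.
Likewise Ravi and Tobi each reach Yara by chaining the stated constraints.
No chain forces Farah ahead of Yara.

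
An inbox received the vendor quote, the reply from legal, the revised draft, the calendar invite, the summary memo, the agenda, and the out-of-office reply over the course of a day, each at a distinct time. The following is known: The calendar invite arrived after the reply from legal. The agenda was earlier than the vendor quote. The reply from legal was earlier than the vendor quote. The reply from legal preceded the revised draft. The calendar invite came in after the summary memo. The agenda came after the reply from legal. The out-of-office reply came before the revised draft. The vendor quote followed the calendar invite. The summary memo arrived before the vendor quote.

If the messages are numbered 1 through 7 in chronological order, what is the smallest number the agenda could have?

The reply from legal must come before the agenda — 1 forced predecessor.
Nothing else is forced ahead of the agenda, so its earliest slot is position 1 + 1 = 2.

2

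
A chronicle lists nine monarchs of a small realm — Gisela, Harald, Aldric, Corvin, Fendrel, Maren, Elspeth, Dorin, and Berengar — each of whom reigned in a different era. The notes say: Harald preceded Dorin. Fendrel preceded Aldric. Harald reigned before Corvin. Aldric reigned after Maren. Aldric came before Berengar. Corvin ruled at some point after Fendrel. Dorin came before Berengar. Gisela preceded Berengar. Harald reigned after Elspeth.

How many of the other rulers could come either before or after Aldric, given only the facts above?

5

Forced before Aldric: Fendrel and Maren; forced after Aldric: Berengar.
That leaves Corvin, Dorin, Elspeth, Gisela, and Harald with no forced order relative to Aldric — 5.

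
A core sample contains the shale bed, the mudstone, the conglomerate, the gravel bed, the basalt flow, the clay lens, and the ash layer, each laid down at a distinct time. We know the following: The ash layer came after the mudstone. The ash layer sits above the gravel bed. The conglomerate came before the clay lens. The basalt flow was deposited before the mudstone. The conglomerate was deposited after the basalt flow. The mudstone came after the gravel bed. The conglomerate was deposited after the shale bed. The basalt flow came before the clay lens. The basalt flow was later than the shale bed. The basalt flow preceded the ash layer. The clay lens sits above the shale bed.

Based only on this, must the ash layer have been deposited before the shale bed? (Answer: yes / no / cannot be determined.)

no

Tracing the constraints gives the shale bed → the basalt flow → the ash layer, so the shale bed must come before the ash layer.
That means the ash layer cannot be before the shale bed.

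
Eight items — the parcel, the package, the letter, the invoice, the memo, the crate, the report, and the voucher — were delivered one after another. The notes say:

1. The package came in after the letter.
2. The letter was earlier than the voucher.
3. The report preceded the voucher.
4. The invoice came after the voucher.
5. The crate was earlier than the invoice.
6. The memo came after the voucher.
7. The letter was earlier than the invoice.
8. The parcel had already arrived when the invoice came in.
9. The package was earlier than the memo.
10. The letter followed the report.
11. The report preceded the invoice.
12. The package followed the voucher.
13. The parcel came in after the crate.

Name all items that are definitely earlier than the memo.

the letter, the package, the report, the voucher

Directly stated before the memo: the package and the voucher.
The letter reaches the memo via the letter → the voucher → the memo.
The report reaches the memo via the report → the voucher → the memo.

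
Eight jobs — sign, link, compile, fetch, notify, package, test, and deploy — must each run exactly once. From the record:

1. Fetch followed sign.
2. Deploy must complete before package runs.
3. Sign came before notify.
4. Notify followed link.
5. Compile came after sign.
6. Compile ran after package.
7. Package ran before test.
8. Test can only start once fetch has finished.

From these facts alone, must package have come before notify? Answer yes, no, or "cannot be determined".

cannot be determined

No chain of stated constraints runs from package to notify, and none runs from notify to package either.
So the relative order of package and notify is not fixed by the given facts.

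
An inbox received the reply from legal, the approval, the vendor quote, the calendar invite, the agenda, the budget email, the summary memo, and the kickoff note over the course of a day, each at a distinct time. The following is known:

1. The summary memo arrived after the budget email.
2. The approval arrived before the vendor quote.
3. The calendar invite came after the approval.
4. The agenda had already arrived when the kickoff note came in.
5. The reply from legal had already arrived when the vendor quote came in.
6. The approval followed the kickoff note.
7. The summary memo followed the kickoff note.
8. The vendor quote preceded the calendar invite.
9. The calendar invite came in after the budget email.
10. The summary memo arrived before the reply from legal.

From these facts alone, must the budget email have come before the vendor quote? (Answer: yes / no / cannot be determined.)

yes

Chain the constraints: the budget email → the summary memo → the reply from legal → the vendor quote. Each link is directly stated, so the budget email comes before the vendor quote.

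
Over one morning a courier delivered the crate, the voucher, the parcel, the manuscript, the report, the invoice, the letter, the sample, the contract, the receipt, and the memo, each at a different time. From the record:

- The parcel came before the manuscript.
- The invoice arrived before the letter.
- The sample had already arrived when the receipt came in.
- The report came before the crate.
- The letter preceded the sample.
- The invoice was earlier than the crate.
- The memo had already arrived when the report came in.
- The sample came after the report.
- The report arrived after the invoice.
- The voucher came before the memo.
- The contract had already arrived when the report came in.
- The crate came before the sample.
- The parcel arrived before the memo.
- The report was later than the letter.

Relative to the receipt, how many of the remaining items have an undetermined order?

Forced before the receipt: the contract, the crate, the invoice, the letter, the memo, the parcel, the report, the sample, and the voucher.
That leaves the manuscript with no forced order relative to the receipt — 1.

1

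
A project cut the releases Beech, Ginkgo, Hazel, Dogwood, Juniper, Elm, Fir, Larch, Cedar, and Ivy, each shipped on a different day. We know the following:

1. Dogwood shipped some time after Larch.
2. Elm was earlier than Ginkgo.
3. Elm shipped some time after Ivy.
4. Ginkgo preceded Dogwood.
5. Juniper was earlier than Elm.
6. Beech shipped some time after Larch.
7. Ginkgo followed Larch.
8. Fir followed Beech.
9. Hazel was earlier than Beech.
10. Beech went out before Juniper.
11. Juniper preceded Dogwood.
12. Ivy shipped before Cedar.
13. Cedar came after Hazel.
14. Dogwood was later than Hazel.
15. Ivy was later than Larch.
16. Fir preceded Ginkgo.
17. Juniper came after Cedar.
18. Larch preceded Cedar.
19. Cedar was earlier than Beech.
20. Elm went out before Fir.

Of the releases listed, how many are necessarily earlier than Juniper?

Directly stated before Juniper: Beech and Cedar.
Hazel reaches Juniper via Hazel → Cedar → Juniper.
Ivy reaches Juniper via Ivy → Cedar → Juniper.
Larch reaches Juniper via Larch → Beech → Juniper.
No chain forces Fir (or any of the others) ahead of Juniper.
That's Beech, Cedar, Hazel, Ivy, and Larch — 5 in all.

5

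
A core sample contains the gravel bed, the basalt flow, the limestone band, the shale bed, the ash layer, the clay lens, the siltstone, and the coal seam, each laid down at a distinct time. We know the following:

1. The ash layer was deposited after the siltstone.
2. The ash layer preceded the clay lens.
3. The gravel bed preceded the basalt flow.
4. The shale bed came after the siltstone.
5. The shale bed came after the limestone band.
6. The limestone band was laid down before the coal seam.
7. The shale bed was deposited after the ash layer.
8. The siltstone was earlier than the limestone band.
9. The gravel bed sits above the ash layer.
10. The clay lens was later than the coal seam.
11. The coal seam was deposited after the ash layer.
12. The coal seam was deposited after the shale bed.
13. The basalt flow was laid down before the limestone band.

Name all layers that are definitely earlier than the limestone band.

the ash layer, the basalt flow, the gravel bed, the siltstone

Directly stated before the limestone band: the basalt flow and the siltstone.
The ash layer reaches the limestone band via the ash layer → the gravel bed → the basalt flow → the limestone band.
The gravel bed reaches the limestone band via the gravel bed → the basalt flow → the limestone band.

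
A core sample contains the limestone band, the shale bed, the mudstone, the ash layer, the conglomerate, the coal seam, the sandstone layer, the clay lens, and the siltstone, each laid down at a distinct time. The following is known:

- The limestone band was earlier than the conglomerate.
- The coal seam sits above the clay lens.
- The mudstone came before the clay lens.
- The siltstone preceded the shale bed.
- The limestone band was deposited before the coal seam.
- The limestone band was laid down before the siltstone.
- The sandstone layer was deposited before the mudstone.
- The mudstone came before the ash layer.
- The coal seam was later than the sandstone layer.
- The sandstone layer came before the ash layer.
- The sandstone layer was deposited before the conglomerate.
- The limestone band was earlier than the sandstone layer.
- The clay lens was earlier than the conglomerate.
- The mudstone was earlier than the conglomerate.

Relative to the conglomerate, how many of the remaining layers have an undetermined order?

Forced before the conglomerate: the clay lens, the limestone band, the mudstone, and the sandstone layer.
That leaves the ash layer, the coal seam, the shale bed, and the siltstone with no forced order relative to the conglomerate — 4.

4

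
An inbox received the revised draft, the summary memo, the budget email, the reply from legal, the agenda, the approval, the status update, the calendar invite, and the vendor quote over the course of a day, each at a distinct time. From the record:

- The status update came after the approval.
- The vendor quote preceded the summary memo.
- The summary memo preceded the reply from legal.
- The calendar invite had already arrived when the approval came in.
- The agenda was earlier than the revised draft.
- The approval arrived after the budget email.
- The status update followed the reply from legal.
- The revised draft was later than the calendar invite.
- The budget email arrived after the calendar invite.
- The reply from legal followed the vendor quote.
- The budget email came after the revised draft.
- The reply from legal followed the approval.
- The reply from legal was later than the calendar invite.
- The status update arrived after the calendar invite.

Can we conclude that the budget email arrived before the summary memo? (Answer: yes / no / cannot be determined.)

No chain of stated constraints runs from the budget email to the summary memo, and none runs from the summary memo to the budget email either.
So the relative order of the budget email and the summary memo is not fixed by the given facts.

cannot be determined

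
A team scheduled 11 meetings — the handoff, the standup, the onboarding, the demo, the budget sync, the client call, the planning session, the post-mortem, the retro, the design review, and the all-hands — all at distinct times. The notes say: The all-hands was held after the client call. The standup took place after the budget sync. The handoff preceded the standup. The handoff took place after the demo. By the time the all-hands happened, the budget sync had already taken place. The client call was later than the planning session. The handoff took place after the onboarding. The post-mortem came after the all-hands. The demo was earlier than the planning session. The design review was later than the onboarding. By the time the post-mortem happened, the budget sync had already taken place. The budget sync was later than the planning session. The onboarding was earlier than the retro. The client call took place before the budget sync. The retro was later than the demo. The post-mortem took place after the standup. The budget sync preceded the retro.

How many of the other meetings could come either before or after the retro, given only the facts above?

Forced before the retro: the budget sync, the client call, the demo, the onboarding, and the planning session.
That leaves the all-hands, the design review, the handoff, the post-mortem, and the standup with no forced order relative to the retro — 5.

5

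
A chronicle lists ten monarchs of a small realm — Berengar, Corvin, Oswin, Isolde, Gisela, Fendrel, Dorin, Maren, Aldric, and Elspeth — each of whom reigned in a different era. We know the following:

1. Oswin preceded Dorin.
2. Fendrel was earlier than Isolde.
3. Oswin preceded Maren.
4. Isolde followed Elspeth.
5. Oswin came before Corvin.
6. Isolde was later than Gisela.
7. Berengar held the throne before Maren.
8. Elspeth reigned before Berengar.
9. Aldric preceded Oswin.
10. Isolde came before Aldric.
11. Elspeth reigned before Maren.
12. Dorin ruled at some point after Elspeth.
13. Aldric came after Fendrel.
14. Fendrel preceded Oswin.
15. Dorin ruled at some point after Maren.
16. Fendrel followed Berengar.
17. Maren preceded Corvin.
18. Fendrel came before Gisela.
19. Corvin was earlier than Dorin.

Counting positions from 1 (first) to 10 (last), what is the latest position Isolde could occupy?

Isolde must come before Aldric, Corvin, Dorin, Maren, and Oswin — 5 rulers forced after them.
Everything else can be placed before Isolde in some valid order, so Isolde can sit as late as position 10 − 5 = 5.

5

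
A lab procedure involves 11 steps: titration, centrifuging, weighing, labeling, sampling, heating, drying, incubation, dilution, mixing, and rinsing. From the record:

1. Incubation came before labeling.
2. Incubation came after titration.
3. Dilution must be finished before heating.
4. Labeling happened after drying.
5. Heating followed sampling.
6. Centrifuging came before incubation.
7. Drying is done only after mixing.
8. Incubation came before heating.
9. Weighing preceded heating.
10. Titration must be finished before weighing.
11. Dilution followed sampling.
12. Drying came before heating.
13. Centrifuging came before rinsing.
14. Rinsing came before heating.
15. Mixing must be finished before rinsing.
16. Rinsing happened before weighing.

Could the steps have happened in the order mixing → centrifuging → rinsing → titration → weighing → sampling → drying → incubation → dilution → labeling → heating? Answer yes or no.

yes

Check each stated constraint against the proposed order — e.g. centrifuging is ahead of incubation; rinsing is ahead of heating. Every pair is in the required order; nothing is violated.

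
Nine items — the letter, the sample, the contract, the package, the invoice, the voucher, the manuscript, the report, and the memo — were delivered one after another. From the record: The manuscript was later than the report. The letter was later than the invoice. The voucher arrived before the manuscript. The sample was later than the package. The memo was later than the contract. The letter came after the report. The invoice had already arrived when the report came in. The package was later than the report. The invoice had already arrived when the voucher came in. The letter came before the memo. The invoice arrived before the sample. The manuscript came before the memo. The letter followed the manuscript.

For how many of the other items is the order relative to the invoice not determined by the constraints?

1

Forced after the invoice: the letter, the manuscript, the memo, the package, the report, the sample, and the voucher.
That leaves the contract with no forced order relative to the invoice — 1.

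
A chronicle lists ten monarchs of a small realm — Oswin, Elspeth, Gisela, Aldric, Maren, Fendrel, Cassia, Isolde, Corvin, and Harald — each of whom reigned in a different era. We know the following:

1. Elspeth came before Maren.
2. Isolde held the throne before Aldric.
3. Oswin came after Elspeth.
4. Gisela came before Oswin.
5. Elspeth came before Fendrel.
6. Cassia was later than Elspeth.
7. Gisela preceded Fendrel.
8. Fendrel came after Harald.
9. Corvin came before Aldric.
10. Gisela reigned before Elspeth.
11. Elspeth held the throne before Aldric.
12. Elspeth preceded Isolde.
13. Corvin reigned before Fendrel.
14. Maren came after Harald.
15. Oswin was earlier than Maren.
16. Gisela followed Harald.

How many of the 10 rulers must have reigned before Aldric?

5

Directly stated before Aldric: Corvin, Elspeth, and Isolde.
Gisela reaches Aldric via Gisela → Elspeth → Aldric.
Harald reaches Aldric via Harald → Gisela → Elspeth → Aldric.
No chain forces Oswin (or any of the others) ahead of Aldric.
That's Corvin, Elspeth, Gisela, Harald, and Isolde — 5 in all.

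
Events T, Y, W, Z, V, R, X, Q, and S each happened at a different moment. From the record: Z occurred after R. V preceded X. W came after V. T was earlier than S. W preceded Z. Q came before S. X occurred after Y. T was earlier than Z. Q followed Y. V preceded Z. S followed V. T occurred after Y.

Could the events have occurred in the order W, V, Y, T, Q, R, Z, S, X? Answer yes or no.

The constraints require V before W, but in the proposed sequence W appears ahead of V. That one violation is enough.

no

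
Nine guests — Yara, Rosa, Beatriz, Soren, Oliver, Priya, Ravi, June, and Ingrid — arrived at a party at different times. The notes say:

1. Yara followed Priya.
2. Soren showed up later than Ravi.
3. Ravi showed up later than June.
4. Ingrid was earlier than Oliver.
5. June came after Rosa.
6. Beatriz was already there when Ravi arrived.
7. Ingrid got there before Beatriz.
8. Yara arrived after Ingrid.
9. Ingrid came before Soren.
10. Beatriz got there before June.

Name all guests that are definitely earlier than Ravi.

Directly stated before Ravi: Beatriz and June.
Ingrid reaches Ravi via Ingrid → Beatriz → Ravi.
Rosa reaches Ravi via Rosa → June → Ravi.
No chain forces Soren (or any of the others) ahead of Ravi.

Beatriz, Ingrid, June, Rosa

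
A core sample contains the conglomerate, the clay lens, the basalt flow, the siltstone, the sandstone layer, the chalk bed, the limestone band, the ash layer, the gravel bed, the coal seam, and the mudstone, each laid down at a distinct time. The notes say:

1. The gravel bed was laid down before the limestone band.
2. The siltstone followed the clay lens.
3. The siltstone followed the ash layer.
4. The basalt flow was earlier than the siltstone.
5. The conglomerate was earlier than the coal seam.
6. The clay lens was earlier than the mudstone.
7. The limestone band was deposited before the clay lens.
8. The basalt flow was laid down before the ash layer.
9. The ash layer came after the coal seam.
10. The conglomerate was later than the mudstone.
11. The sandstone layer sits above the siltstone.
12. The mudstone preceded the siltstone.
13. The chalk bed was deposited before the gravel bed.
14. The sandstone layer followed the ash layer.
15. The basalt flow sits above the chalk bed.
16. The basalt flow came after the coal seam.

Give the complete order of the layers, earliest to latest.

The constraints fix every adjacent pair, so only one ordering works:
the chalk bed → the gravel bed → the limestone band → the clay lens → the mudstone → the conglomerate → the coal seam → the basalt flow → the ash layer → the siltstone → the sandstone layer.

the chalk bed, the gravel bed, the limestone band, the clay lens, the mudstone, the conglomerate, the coal seam, the basalt flow, the ash layer, the siltstone, the sandstone layer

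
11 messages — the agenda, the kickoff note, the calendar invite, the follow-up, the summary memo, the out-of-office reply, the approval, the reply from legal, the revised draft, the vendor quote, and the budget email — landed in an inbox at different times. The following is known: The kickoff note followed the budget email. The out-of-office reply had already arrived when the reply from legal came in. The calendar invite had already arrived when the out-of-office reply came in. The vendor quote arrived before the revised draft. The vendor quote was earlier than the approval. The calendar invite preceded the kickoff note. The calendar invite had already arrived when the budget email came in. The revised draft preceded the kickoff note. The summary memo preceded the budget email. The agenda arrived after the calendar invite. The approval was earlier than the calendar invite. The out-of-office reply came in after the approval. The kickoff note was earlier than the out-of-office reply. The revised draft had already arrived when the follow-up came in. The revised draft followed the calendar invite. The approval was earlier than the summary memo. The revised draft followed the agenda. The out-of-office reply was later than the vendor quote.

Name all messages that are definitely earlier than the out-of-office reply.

the agenda, the approval, the budget email, the calendar invite, the kickoff note, the revised draft, the summary memo, the vendor quote

Directly stated before the out-of-office reply: the approval, the calendar invite, the kickoff note, and the vendor quote.
The agenda reaches the out-of-office reply via the agenda → the revised draft → the kickoff note → the out-of-office reply.
The budget email reaches the out-of-office reply via the budget email → the kickoff note → the out-of-office reply.
The revised draft reaches the out-of-office reply via the revised draft → the kickoff note → the out-of-office reply.
Likewise the summary memo reaches the out-of-office reply by chaining the stated constraints.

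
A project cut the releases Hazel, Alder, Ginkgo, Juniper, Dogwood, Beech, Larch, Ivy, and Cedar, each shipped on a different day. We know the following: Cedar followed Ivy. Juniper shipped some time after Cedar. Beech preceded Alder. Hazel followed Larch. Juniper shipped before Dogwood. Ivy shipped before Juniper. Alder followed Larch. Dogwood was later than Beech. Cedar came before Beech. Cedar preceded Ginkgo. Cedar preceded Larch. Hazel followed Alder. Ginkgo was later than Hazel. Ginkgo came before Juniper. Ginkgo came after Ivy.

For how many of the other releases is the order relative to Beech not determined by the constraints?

Forced before Beech: Cedar and Ivy; forced after Beech: Alder, Dogwood, Ginkgo, Hazel, and Juniper.
That leaves Larch with no forced order relative to Beech — 1.

1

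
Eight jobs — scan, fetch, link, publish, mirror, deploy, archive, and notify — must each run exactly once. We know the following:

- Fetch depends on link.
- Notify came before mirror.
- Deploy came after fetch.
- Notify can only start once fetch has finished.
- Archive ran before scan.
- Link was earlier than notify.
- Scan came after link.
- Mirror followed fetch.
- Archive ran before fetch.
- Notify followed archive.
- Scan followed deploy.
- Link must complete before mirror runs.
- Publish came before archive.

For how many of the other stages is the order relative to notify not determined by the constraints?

2

Forced before notify: archive, fetch, link, and publish; forced after notify: mirror.
That leaves deploy and scan with no forced order relative to notify — 2.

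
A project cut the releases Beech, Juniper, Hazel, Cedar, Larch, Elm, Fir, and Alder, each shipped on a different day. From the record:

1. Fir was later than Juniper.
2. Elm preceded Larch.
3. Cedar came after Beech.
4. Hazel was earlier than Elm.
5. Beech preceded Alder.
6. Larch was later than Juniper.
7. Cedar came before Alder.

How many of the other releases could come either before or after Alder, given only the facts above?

Forced before Alder: Beech and Cedar.
That leaves Elm, Fir, Hazel, Juniper, and Larch with no forced order relative to Alder — 5.

5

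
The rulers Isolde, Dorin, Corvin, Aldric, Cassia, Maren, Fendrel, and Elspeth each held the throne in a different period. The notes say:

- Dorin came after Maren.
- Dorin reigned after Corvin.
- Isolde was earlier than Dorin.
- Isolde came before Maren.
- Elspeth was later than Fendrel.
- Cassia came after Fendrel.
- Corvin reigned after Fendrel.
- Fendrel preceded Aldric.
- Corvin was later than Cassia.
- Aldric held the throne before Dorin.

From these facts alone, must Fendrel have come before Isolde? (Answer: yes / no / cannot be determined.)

No chain of stated constraints runs from Fendrel to Isolde, and none runs from Isolde to Fendrel either.
So the relative order of Fendrel and Isolde is not fixed by the given facts.

cannot be determined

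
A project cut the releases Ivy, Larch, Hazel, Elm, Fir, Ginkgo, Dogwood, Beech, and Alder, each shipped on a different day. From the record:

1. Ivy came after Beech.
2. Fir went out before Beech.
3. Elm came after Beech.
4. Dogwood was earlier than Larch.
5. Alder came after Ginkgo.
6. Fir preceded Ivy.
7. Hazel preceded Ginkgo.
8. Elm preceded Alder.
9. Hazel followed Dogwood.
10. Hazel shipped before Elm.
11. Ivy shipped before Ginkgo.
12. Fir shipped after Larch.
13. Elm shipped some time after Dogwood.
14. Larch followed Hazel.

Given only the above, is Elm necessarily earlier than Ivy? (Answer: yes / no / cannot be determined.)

No chain of stated constraints runs from Elm to Ivy, and none runs from Ivy to Elm either.
So the relative order of Elm and Ivy is not fixed by the given facts.

cannot be determined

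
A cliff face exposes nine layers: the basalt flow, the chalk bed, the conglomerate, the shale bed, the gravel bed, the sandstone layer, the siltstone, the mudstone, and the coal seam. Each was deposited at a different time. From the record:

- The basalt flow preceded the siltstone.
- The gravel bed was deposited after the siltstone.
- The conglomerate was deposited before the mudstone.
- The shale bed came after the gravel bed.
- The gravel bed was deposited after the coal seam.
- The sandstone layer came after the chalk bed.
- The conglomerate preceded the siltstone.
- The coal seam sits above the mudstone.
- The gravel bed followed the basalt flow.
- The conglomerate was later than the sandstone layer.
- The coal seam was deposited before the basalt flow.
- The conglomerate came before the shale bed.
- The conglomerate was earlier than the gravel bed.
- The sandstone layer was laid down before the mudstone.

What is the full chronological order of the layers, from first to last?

The constraints fix every adjacent pair, so only one ordering works:
the chalk bed → the sandstone layer → the conglomerate → the mudstone → the coal seam → the basalt flow → the siltstone → the gravel bed → the shale bed.

the chalk bed, the sandstone layer, the conglomerate, the mudstone, the coal seam, the basalt flow, the siltstone, the gravel bed, the shale bed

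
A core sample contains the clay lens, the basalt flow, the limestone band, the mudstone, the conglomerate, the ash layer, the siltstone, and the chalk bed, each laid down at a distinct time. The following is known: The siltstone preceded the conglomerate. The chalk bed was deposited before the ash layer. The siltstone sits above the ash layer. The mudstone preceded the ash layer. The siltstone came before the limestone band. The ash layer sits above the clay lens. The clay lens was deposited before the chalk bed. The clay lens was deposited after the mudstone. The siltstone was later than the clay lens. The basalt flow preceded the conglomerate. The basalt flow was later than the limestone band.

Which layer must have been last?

Every other layer has a chain of constraints placing it before the conglomerate, so the conglomerate is last.

the conglomerate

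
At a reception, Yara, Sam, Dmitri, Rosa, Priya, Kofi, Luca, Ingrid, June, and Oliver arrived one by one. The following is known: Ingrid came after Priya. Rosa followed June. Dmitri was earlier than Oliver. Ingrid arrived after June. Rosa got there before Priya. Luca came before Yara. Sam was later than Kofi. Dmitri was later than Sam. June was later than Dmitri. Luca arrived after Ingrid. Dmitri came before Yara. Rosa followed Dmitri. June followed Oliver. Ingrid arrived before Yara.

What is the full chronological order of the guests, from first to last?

The constraints fix every adjacent pair, so only one ordering works:
Kofi → Sam → Dmitri → Oliver → June → Rosa → Priya → Ingrid → Luca → Yara.

Kofi, Sam, Dmitri, Oliver, June, Rosa, Priya, Ingrid, Luca, Yara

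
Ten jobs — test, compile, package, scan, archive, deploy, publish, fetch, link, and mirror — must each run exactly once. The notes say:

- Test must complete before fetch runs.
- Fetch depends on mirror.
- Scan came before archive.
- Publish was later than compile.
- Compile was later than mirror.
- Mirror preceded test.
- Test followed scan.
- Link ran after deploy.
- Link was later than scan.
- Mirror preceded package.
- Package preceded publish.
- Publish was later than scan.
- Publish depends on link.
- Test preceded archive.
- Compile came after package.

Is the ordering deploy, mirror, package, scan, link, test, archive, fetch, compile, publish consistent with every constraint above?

Check each stated constraint against the proposed order — e.g. mirror is ahead of compile; package is ahead of publish. Every pair is in the required order; nothing is violated.

yes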